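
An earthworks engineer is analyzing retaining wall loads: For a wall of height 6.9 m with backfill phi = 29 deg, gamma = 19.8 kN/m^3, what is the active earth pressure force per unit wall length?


Result: 163.54 kN/m

Derivation:
Compute active earth pressure coefficient:
Ka = tan^2(45 - phi/2) = tan^2(30.5) = 0.346974
Compute active force:
Pa = 0.5 * Ka * gamma * H^2
Pa = 0.5 * 0.346974 * 19.8 * 6.9^2
Pa = 163.54 kN/m


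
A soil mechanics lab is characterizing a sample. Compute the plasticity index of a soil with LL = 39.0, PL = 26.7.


Using PI = LL - PL
PI = 39.0 - 26.7
PI = 12.3


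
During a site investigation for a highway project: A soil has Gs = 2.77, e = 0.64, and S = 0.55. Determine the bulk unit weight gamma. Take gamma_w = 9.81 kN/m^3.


Result: 18.675 kN/m^3

Derivation:
Using gamma = gamma_w * (Gs + S*e) / (1 + e)
Numerator: Gs + S*e = 2.77 + 0.55*0.64 = 3.122
Denominator: 1 + e = 1 + 0.64 = 1.64
gamma = 9.81 * 3.122 / 1.64
gamma = 18.675 kN/m^3


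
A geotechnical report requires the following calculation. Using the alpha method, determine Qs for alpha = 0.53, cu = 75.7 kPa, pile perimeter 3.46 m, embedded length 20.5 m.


Result: 2845.78 kN

Derivation:
Using Qs = alpha * cu * perimeter * L
Qs = 0.53 * 75.7 * 3.46 * 20.5
Qs = 2845.78 kN


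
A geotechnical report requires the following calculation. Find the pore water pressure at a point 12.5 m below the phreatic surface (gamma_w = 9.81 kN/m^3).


Using u = gamma_w * h_w
u = 9.81 * 12.5
u = 122.62 kPa


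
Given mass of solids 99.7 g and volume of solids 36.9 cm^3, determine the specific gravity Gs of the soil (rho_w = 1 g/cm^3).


Using Gs = m_s / (V_s * rho_w)
Since rho_w = 1 g/cm^3:
Gs = 99.7 / 36.9
Gs = 2.702


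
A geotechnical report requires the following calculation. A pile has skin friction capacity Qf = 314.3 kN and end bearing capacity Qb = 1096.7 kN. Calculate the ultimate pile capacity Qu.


Using Qu = Qf + Qb
Qu = 314.3 + 1096.7
Qu = 1411.0 kN


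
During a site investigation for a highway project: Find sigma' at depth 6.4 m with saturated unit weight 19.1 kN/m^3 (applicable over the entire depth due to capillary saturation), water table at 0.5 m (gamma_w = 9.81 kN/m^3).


Total stress = gamma_sat * depth
sigma = 19.1 * 6.4 = 122.24 kPa
Pore water pressure u = gamma_w * (depth - d_wt)
u = 9.81 * (6.4 - 0.5) = 57.879 kPa
Effective stress = sigma - u
sigma' = 122.24 - 57.879 = 64.36 kPa


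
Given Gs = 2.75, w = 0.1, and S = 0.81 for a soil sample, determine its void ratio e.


Result: 0.3395

Derivation:
Using the relation e = Gs * w / S
e = 2.75 * 0.1 / 0.81
e = 0.3395


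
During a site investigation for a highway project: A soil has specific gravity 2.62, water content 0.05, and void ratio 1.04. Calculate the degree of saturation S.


Using S = Gs * w / e
S = 2.62 * 0.05 / 1.04
S = 0.126


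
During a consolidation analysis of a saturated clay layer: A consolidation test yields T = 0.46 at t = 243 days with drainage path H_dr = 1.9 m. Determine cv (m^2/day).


Using cv = T * H_dr^2 / t
H_dr^2 = 1.9^2 = 3.61
cv = 0.46 * 3.61 / 243
cv = 0.00683 m^2/day


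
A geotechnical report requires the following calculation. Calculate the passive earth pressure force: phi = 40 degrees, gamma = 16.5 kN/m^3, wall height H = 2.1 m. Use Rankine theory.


Compute passive earth pressure coefficient:
Kp = tan^2(45 + phi/2) = tan^2(65.0) = 4.59891
Compute passive force:
Pp = 0.5 * Kp * gamma * H^2
Pp = 0.5 * 4.59891 * 16.5 * 2.1^2
Pp = 167.32 kN/m


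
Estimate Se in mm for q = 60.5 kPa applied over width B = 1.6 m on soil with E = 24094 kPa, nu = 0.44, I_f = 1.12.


Using Se = q * B * (1 - nu^2) * I_f / E
1 - nu^2 = 1 - 0.44^2 = 0.8064
Se = 60.5 * 1.6 * 0.8064 * 1.12 / 24094
Se = 0.003629 m
Convert to mm: Se = 0.003629 * 1000 = 3.629 mm


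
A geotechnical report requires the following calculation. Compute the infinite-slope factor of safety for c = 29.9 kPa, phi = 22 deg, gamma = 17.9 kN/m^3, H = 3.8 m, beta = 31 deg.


Using Fs = c / (gamma*H*sin(beta)*cos(beta)) + tan(phi)/tan(beta)
Cohesion contribution = 29.9 / (17.9*3.8*sin(31)*cos(31))
Cohesion contribution = 0.995703
Friction contribution = tan(22)/tan(31) = 0.672413
Fs = 0.995703 + 0.672413
Fs = 1.668


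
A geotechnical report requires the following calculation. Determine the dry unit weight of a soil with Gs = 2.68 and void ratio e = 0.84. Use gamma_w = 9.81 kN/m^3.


Using gamma_d = Gs * gamma_w / (1 + e)
gamma_d = 2.68 * 9.81 / (1 + 0.84)
gamma_d = 2.68 * 9.81 / 1.84
gamma_d = 14.288 kN/m^3


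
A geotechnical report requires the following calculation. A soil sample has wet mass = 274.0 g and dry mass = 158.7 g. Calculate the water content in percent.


Using w = (m_wet - m_dry) / m_dry * 100
m_wet - m_dry = 274.0 - 158.7 = 115.3 g
w = 115.3 / 158.7 * 100
w = 72.65 %


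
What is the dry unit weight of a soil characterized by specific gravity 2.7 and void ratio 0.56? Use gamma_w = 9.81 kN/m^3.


Result: 16.979 kN/m^3

Derivation:
Using gamma_d = Gs * gamma_w / (1 + e)
gamma_d = 2.7 * 9.81 / (1 + 0.56)
gamma_d = 2.7 * 9.81 / 1.56
gamma_d = 16.979 kN/m^3


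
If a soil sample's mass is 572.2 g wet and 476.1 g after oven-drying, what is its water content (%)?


Result: 20.18 %

Derivation:
Using w = (m_wet - m_dry) / m_dry * 100
m_wet - m_dry = 572.2 - 476.1 = 96.1 g
w = 96.1 / 476.1 * 100
w = 20.18 %


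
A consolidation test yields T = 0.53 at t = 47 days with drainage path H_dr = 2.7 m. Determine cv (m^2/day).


Using cv = T * H_dr^2 / t
H_dr^2 = 2.7^2 = 7.29
cv = 0.53 * 7.29 / 47
cv = 0.08221 m^2/day


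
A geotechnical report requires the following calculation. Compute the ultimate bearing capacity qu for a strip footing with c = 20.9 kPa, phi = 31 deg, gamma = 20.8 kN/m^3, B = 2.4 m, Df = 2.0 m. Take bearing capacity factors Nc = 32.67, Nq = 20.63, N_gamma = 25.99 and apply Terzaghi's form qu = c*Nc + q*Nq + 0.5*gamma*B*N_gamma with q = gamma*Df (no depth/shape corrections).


Result: 2189.72 kPa

Derivation:
Compute qu = c*Nc + gamma*Df*Nq + 0.5*gamma*B*N_gamma
Term 1: 20.9 * 32.67 = 682.803
Term 2: 20.8 * 2.0 * 20.63 = 858.208
Term 3: 0.5 * 20.8 * 2.4 * 25.99 = 648.7104
qu = 682.803 + 858.208 + 648.7104
qu = 2189.72 kPa


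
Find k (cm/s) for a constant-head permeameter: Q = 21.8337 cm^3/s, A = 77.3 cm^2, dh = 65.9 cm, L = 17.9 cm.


Compute hydraulic gradient:
i = dh / L = 65.9 / 17.9 = 3.68156
Then apply Darcy's law:
k = Q / (A * i)
k = 21.8337 / (77.3 * 3.68156)
k = 21.8337 / 284.585
k = 0.076721 cm/s


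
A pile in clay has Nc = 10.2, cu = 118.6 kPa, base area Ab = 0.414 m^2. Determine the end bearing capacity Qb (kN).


Result: 500.82 kN

Derivation:
Using Qb = Nc * cu * Ab
Qb = 10.2 * 118.6 * 0.414
Qb = 500.82 kN


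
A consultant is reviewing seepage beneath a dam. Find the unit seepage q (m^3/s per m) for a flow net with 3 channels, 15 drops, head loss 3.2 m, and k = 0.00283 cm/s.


Convert k to m/s for unit consistency with H:
k = 0.00283 cm/s = 0.00283 / 100 m/s = 2.83e-05 m/s
Using q = k * H * Nf / Nd
Nf / Nd = 3 / 15 = 0.2
q = 2.83e-05 * 3.2 * 0.2
q = 1.811e-05 m^3/s per m


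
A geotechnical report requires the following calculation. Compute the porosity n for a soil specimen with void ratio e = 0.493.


Result: 0.3302

Derivation:
Using the relation n = e / (1 + e)
n = 0.493 / (1 + 0.493)
n = 0.493 / 1.493
n = 0.3302


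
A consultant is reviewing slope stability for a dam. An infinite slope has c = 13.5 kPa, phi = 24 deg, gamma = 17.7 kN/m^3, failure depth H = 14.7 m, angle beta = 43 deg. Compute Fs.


Using Fs = c / (gamma*H*sin(beta)*cos(beta)) + tan(phi)/tan(beta)
Cohesion contribution = 13.5 / (17.7*14.7*sin(43)*cos(43))
Cohesion contribution = 0.104024
Friction contribution = tan(24)/tan(43) = 0.477449
Fs = 0.104024 + 0.477449
Fs = 0.581


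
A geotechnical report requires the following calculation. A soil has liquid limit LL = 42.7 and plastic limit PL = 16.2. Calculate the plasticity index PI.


Result: 26.5

Derivation:
Using PI = LL - PL
PI = 42.7 - 16.2
PI = 26.5


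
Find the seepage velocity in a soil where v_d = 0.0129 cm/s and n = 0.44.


Using v_s = v_d / n
v_s = 0.0129 / 0.44
v_s = 0.02932 cm/s


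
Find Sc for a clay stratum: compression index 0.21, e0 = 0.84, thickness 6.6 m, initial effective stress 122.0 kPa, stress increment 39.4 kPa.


Using Sc = Cc * H / (1 + e0) * log10((sigma0 + delta_sigma) / sigma0)
Stress ratio = (122.0 + 39.4) / 122.0 = 1.32295
log10(1.32295) = 0.121544
Cc * H / (1 + e0) = 0.21 * 6.6 / (1 + 0.84) = 0.753261
Sc = 0.753261 * 0.121544
Sc = 0.0916 m


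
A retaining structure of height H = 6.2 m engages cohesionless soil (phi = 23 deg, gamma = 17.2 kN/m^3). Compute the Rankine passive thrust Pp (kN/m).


Result: 754.6 kN/m

Derivation:
Compute passive earth pressure coefficient:
Kp = tan^2(45 + phi/2) = tan^2(56.5) = 2.282623
Compute passive force:
Pp = 0.5 * Kp * gamma * H^2
Pp = 0.5 * 2.282623 * 17.2 * 6.2^2
Pp = 754.6 kN/m


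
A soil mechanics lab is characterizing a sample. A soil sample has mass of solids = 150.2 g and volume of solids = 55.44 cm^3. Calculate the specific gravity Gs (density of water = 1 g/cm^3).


Using Gs = m_s / (V_s * rho_w)
Since rho_w = 1 g/cm^3:
Gs = 150.2 / 55.44
Gs = 2.709


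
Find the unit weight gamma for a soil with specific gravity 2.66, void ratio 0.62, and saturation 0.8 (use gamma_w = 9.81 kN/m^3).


Using gamma = gamma_w * (Gs + S*e) / (1 + e)
Numerator: Gs + S*e = 2.66 + 0.8*0.62 = 3.156
Denominator: 1 + e = 1 + 0.62 = 1.62
gamma = 9.81 * 3.156 / 1.62
gamma = 19.111 kN/m^3


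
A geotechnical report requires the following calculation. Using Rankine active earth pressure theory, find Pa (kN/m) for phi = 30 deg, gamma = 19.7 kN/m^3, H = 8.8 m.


Compute active earth pressure coefficient:
Ka = tan^2(45 - phi/2) = tan^2(30.0) = 0.333333
Compute active force:
Pa = 0.5 * Ka * gamma * H^2
Pa = 0.5 * 0.333333 * 19.7 * 8.8^2
Pa = 254.26 kN/m


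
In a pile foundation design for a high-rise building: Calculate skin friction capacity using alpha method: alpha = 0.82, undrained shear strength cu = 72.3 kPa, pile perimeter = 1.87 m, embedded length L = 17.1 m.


Result: 1895.79 kN

Derivation:
Using Qs = alpha * cu * perimeter * L
Qs = 0.82 * 72.3 * 1.87 * 17.1
Qs = 1895.79 kN


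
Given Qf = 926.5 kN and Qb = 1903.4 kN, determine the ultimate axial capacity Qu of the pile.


Using Qu = Qf + Qb
Qu = 926.5 + 1903.4
Qu = 2829.9 kN


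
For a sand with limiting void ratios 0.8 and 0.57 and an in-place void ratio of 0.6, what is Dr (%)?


Using Dr = (e_max - e) / (e_max - e_min) * 100
e_max - e = 0.8 - 0.6 = 0.2
e_max - e_min = 0.8 - 0.57 = 0.23
Dr = 0.2 / 0.23 * 100
Dr = 86.96 %


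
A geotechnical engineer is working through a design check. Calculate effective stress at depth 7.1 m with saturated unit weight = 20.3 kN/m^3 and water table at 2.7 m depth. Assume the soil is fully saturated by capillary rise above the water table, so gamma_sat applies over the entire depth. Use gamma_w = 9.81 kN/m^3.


Total stress = gamma_sat * depth
sigma = 20.3 * 7.1 = 144.13 kPa
Pore water pressure u = gamma_w * (depth - d_wt)
u = 9.81 * (7.1 - 2.7) = 43.164 kPa
Effective stress = sigma - u
sigma' = 144.13 - 43.164 = 100.97 kPa


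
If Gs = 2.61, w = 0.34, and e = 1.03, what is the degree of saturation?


Using S = Gs * w / e
S = 2.61 * 0.34 / 1.03
S = 0.8616


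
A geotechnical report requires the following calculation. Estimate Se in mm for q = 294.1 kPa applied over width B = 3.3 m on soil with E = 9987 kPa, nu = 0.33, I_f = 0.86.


Using Se = q * B * (1 - nu^2) * I_f / E
1 - nu^2 = 1 - 0.33^2 = 0.8911
Se = 294.1 * 3.3 * 0.8911 * 0.86 / 9987
Se = 0.074473 m
Convert to mm: Se = 0.074473 * 1000 = 74.473 mm


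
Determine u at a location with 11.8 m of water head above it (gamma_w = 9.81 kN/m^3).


Using u = gamma_w * h_w
u = 9.81 * 11.8
u = 115.76 kPa


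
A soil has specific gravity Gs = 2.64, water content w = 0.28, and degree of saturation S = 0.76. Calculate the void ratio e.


Using the relation e = Gs * w / S
e = 2.64 * 0.28 / 0.76
e = 0.9726


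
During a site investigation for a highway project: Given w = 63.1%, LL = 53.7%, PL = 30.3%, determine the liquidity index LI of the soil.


First compute the plasticity index:
PI = LL - PL = 53.7 - 30.3 = 23.4
Then compute the liquidity index:
LI = (w - PL) / PI
LI = (63.1 - 30.3) / 23.4
LI = 1.402


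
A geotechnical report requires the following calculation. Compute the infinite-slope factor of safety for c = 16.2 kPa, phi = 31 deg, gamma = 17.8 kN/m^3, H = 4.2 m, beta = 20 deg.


Result: 2.325

Derivation:
Using Fs = c / (gamma*H*sin(beta)*cos(beta)) + tan(phi)/tan(beta)
Cohesion contribution = 16.2 / (17.8*4.2*sin(20)*cos(20))
Cohesion contribution = 0.67423
Friction contribution = tan(31)/tan(20) = 1.65085
Fs = 0.67423 + 1.65085
Fs = 2.325


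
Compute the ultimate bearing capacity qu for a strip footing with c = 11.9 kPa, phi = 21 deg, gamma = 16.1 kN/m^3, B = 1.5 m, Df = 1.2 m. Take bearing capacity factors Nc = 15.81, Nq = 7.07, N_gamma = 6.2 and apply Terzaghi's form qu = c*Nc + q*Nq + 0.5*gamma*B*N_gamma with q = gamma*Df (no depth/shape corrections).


Compute qu = c*Nc + gamma*Df*Nq + 0.5*gamma*B*N_gamma
Term 1: 11.9 * 15.81 = 188.139
Term 2: 16.1 * 1.2 * 7.07 = 136.5924
Term 3: 0.5 * 16.1 * 1.5 * 6.2 = 74.865
qu = 188.139 + 136.5924 + 74.865
qu = 399.6 kPa


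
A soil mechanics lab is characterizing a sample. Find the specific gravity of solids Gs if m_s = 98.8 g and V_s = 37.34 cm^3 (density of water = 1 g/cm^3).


Result: 2.646

Derivation:
Using Gs = m_s / (V_s * rho_w)
Since rho_w = 1 g/cm^3:
Gs = 98.8 / 37.34
Gs = 2.646


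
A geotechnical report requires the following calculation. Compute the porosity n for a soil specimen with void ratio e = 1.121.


Using the relation n = e / (1 + e)
n = 1.121 / (1 + 1.121)
n = 1.121 / 2.121
n = 0.5285


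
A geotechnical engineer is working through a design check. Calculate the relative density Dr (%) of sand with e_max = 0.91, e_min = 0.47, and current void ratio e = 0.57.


Result: 77.27 %

Derivation:
Using Dr = (e_max - e) / (e_max - e_min) * 100
e_max - e = 0.91 - 0.57 = 0.34
e_max - e_min = 0.91 - 0.47 = 0.44
Dr = 0.34 / 0.44 * 100
Dr = 77.27 %


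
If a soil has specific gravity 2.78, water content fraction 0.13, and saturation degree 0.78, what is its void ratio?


Result: 0.4633

Derivation:
Using the relation e = Gs * w / S
e = 2.78 * 0.13 / 0.78
e = 0.4633


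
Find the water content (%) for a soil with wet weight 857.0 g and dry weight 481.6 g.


Using w = (m_wet - m_dry) / m_dry * 100
m_wet - m_dry = 857.0 - 481.6 = 375.4 g
w = 375.4 / 481.6 * 100
w = 77.95 %


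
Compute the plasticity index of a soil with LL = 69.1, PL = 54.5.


Using PI = LL - PL
PI = 69.1 - 54.5
PI = 14.6


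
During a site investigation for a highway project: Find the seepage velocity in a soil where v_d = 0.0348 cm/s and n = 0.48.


Using v_s = v_d / n
v_s = 0.0348 / 0.48
v_s = 0.0725 cm/s


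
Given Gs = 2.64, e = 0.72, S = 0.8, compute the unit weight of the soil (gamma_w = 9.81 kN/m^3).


Using gamma = gamma_w * (Gs + S*e) / (1 + e)
Numerator: Gs + S*e = 2.64 + 0.8*0.72 = 3.216
Denominator: 1 + e = 1 + 0.72 = 1.72
gamma = 9.81 * 3.216 / 1.72
gamma = 18.342 kN/m^3


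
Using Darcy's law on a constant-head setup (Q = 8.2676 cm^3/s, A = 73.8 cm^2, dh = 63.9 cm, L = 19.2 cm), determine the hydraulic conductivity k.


Result: 0.033661 cm/s

Derivation:
Compute hydraulic gradient:
i = dh / L = 63.9 / 19.2 = 3.32812
Then apply Darcy's law:
k = Q / (A * i)
k = 8.2676 / (73.8 * 3.32812)
k = 8.2676 / 245.616
k = 0.033661 cm/s


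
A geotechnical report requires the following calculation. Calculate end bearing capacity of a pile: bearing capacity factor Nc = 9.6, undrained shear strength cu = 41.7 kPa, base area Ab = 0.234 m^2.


Using Qb = Nc * cu * Ab
Qb = 9.6 * 41.7 * 0.234
Qb = 93.67 kN


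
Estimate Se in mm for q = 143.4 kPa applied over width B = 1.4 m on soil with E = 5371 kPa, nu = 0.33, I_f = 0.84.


Using Se = q * B * (1 - nu^2) * I_f / E
1 - nu^2 = 1 - 0.33^2 = 0.8911
Se = 143.4 * 1.4 * 0.8911 * 0.84 / 5371
Se = 0.027979 m
Convert to mm: Se = 0.027979 * 1000 = 27.979 mm


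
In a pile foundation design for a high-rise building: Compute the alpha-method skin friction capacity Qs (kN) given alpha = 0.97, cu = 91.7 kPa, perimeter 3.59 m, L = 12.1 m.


Result: 3863.86 kN

Derivation:
Using Qs = alpha * cu * perimeter * L
Qs = 0.97 * 91.7 * 3.59 * 12.1
Qs = 3863.86 kN


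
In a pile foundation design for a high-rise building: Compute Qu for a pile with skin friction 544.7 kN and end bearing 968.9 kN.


Using Qu = Qf + Qb
Qu = 544.7 + 968.9
Qu = 1513.6 kN


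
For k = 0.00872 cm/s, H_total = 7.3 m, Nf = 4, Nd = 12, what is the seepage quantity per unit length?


Convert k to m/s for unit consistency with H:
k = 0.00872 cm/s = 0.00872 / 100 m/s = 8.72e-05 m/s
Using q = k * H * Nf / Nd
Nf / Nd = 4 / 12 = 0.3333
q = 8.72e-05 * 7.3 * 0.3333
q = 0.0002122 m^3/s per m


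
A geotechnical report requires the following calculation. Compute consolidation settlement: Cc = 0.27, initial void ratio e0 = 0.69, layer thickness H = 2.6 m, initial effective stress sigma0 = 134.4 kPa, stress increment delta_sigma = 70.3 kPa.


Using Sc = Cc * H / (1 + e0) * log10((sigma0 + delta_sigma) / sigma0)
Stress ratio = (134.4 + 70.3) / 134.4 = 1.52307
log10(1.52307) = 0.182719
Cc * H / (1 + e0) = 0.27 * 2.6 / (1 + 0.69) = 0.415385
Sc = 0.415385 * 0.182719
Sc = 0.0759 m


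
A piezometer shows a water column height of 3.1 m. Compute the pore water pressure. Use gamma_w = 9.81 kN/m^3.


Using u = gamma_w * h_w
u = 9.81 * 3.1
u = 30.41 kPa


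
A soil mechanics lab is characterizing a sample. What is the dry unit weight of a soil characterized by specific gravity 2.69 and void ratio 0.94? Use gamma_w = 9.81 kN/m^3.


Using gamma_d = Gs * gamma_w / (1 + e)
gamma_d = 2.69 * 9.81 / (1 + 0.94)
gamma_d = 2.69 * 9.81 / 1.94
gamma_d = 13.603 kN/m^3


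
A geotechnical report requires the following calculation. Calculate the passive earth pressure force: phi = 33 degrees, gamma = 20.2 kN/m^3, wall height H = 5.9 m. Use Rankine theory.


Result: 1192.6 kN/m

Derivation:
Compute passive earth pressure coefficient:
Kp = tan^2(45 + phi/2) = tan^2(61.5) = 3.39212
Compute passive force:
Pp = 0.5 * Kp * gamma * H^2
Pp = 0.5 * 3.39212 * 20.2 * 5.9^2
Pp = 1192.6 kN/m


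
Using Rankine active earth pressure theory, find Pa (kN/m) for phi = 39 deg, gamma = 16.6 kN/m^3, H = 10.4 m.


Compute active earth pressure coefficient:
Ka = tan^2(45 - phi/2) = tan^2(25.5) = 0.227506
Compute active force:
Pa = 0.5 * Ka * gamma * H^2
Pa = 0.5 * 0.227506 * 16.6 * 10.4^2
Pa = 204.24 kN/m


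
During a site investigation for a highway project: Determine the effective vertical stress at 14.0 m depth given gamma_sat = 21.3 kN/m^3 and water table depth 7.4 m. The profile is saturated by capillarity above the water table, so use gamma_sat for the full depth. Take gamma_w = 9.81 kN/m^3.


Total stress = gamma_sat * depth
sigma = 21.3 * 14.0 = 298.2 kPa
Pore water pressure u = gamma_w * (depth - d_wt)
u = 9.81 * (14.0 - 7.4) = 64.746 kPa
Effective stress = sigma - u
sigma' = 298.2 - 64.746 = 233.45 kPa


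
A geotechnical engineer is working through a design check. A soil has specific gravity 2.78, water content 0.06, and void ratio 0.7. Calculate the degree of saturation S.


Result: 0.2383

Derivation:
Using S = Gs * w / e
S = 2.78 * 0.06 / 0.7
S = 0.2383


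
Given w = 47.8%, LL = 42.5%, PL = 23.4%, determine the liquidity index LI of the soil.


First compute the plasticity index:
PI = LL - PL = 42.5 - 23.4 = 19.1
Then compute the liquidity index:
LI = (w - PL) / PI
LI = (47.8 - 23.4) / 19.1
LI = 1.277


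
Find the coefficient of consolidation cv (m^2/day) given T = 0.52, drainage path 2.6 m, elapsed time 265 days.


Using cv = T * H_dr^2 / t
H_dr^2 = 2.6^2 = 6.76
cv = 0.52 * 6.76 / 265
cv = 0.01326 m^2/day


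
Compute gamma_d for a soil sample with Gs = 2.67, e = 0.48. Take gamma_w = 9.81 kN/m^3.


Using gamma_d = Gs * gamma_w / (1 + e)
gamma_d = 2.67 * 9.81 / (1 + 0.48)
gamma_d = 2.67 * 9.81 / 1.48
gamma_d = 17.698 kN/m^3


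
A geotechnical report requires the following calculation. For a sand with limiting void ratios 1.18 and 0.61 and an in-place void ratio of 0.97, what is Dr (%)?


Using Dr = (e_max - e) / (e_max - e_min) * 100
e_max - e = 1.18 - 0.97 = 0.21
e_max - e_min = 1.18 - 0.61 = 0.57
Dr = 0.21 / 0.57 * 100
Dr = 36.84 %


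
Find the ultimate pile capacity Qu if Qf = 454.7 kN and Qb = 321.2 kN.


Using Qu = Qf + Qb
Qu = 454.7 + 321.2
Qu = 775.9 kN


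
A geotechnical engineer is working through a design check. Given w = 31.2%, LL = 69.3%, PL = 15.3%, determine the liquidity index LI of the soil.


First compute the plasticity index:
PI = LL - PL = 69.3 - 15.3 = 54.0
Then compute the liquidity index:
LI = (w - PL) / PI
LI = (31.2 - 15.3) / 54.0
LI = 0.294


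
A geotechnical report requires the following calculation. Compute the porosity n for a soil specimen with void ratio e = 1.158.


Using the relation n = e / (1 + e)
n = 1.158 / (1 + 1.158)
n = 1.158 / 2.158
n = 0.5366


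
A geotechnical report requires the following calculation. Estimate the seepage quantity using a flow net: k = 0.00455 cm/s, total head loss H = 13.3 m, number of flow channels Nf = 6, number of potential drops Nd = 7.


Convert k to m/s for unit consistency with H:
k = 0.00455 cm/s = 0.00455 / 100 m/s = 4.55e-05 m/s
Using q = k * H * Nf / Nd
Nf / Nd = 6 / 7 = 0.8571
q = 4.55e-05 * 13.3 * 0.8571
q = 0.0005187 m^3/s per m


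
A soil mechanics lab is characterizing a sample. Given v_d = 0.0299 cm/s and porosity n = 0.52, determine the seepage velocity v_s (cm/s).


Result: 0.0575 cm/s

Derivation:
Using v_s = v_d / n
v_s = 0.0299 / 0.52
v_s = 0.0575 cm/s


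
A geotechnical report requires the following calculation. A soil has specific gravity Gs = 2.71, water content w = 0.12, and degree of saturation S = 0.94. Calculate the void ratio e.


Using the relation e = Gs * w / S
e = 2.71 * 0.12 / 0.94
e = 0.346


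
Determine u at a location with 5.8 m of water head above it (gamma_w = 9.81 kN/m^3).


Result: 56.9 kPa

Derivation:
Using u = gamma_w * h_w
u = 9.81 * 5.8
u = 56.9 kPa


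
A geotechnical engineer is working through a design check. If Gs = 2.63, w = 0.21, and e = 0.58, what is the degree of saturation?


Result: 0.9522

Derivation:
Using S = Gs * w / e
S = 2.63 * 0.21 / 0.58
S = 0.9522


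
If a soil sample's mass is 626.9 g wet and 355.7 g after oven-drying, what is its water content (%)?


Result: 76.24 %

Derivation:
Using w = (m_wet - m_dry) / m_dry * 100
m_wet - m_dry = 626.9 - 355.7 = 271.2 g
w = 271.2 / 355.7 * 100
w = 76.24 %


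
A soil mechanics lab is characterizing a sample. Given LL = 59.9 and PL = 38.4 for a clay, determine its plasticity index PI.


Result: 21.5

Derivation:
Using PI = LL - PL
PI = 59.9 - 38.4
PI = 21.5


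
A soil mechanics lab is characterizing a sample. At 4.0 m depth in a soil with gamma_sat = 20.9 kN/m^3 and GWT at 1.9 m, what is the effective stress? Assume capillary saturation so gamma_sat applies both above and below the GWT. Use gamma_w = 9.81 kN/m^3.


Total stress = gamma_sat * depth
sigma = 20.9 * 4.0 = 83.6 kPa
Pore water pressure u = gamma_w * (depth - d_wt)
u = 9.81 * (4.0 - 1.9) = 20.601 kPa
Effective stress = sigma - u
sigma' = 83.6 - 20.601 = 63.0 kPa


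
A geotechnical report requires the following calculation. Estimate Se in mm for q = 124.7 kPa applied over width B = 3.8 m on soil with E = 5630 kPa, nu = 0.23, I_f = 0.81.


Using Se = q * B * (1 - nu^2) * I_f / E
1 - nu^2 = 1 - 0.23^2 = 0.9471
Se = 124.7 * 3.8 * 0.9471 * 0.81 / 5630
Se = 0.064569 m
Convert to mm: Se = 0.064569 * 1000 = 64.569 mm


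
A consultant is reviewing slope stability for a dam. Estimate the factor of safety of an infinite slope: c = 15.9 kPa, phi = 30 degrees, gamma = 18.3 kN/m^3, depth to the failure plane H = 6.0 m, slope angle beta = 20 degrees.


Using Fs = c / (gamma*H*sin(beta)*cos(beta)) + tan(phi)/tan(beta)
Cohesion contribution = 15.9 / (18.3*6.0*sin(20)*cos(20))
Cohesion contribution = 0.450565
Friction contribution = tan(30)/tan(20) = 1.58626
Fs = 0.450565 + 1.58626
Fs = 2.037


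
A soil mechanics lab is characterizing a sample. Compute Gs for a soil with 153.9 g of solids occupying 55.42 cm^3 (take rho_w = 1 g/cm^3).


Result: 2.777

Derivation:
Using Gs = m_s / (V_s * rho_w)
Since rho_w = 1 g/cm^3:
Gs = 153.9 / 55.42
Gs = 2.777


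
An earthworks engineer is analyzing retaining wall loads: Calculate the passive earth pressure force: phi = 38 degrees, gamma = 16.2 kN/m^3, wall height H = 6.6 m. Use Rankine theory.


Compute passive earth pressure coefficient:
Kp = tan^2(45 + phi/2) = tan^2(64.0) = 4.203746
Compute passive force:
Pp = 0.5 * Kp * gamma * H^2
Pp = 0.5 * 4.203746 * 16.2 * 6.6^2
Pp = 1483.23 kN/m


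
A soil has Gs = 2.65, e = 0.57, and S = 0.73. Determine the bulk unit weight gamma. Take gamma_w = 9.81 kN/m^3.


Using gamma = gamma_w * (Gs + S*e) / (1 + e)
Numerator: Gs + S*e = 2.65 + 0.73*0.57 = 3.0661
Denominator: 1 + e = 1 + 0.57 = 1.57
gamma = 9.81 * 3.0661 / 1.57
gamma = 19.158 kN/m^3


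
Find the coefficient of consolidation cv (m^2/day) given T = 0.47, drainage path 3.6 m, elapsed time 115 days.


Using cv = T * H_dr^2 / t
H_dr^2 = 3.6^2 = 12.96
cv = 0.47 * 12.96 / 115
cv = 0.05297 m^2/day


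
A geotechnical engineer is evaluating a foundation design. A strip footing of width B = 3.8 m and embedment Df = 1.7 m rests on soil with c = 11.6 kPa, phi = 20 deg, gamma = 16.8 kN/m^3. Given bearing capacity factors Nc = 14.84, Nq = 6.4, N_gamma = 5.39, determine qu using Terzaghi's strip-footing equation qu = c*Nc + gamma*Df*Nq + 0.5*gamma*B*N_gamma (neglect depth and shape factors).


Compute qu = c*Nc + gamma*Df*Nq + 0.5*gamma*B*N_gamma
Term 1: 11.6 * 14.84 = 172.144
Term 2: 16.8 * 1.7 * 6.4 = 182.784
Term 3: 0.5 * 16.8 * 3.8 * 5.39 = 172.0488
qu = 172.144 + 182.784 + 172.0488
qu = 526.98 kPa


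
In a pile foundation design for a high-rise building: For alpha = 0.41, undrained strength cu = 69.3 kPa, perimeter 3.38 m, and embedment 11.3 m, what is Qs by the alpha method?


Using Qs = alpha * cu * perimeter * L
Qs = 0.41 * 69.3 * 3.38 * 11.3
Qs = 1085.21 kN


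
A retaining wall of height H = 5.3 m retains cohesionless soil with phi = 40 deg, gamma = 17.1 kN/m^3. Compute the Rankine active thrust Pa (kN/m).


Result: 52.22 kN/m

Derivation:
Compute active earth pressure coefficient:
Ka = tan^2(45 - phi/2) = tan^2(25.0) = 0.217443
Compute active force:
Pa = 0.5 * Ka * gamma * H^2
Pa = 0.5 * 0.217443 * 17.1 * 5.3^2
Pa = 52.22 kN/m


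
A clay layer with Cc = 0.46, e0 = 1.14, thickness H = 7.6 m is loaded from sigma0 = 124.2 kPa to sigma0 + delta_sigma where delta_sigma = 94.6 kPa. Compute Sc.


Using Sc = Cc * H / (1 + e0) * log10((sigma0 + delta_sigma) / sigma0)
Stress ratio = (124.2 + 94.6) / 124.2 = 1.76167
log10(1.76167) = 0.245926
Cc * H / (1 + e0) = 0.46 * 7.6 / (1 + 1.14) = 1.63364
Sc = 1.63364 * 0.245926
Sc = 0.4018 m


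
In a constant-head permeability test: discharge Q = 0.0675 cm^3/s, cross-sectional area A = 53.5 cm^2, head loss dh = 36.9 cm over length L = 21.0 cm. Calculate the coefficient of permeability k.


Compute hydraulic gradient:
i = dh / L = 36.9 / 21.0 = 1.75714
Then apply Darcy's law:
k = Q / (A * i)
k = 0.0675 / (53.5 * 1.75714)
k = 0.0675 / 94.0071
k = 0.000718 cm/s


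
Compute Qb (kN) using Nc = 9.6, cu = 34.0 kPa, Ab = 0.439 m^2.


Result: 143.29 kN

Derivation:
Using Qb = Nc * cu * Ab
Qb = 9.6 * 34.0 * 0.439
Qb = 143.29 kN


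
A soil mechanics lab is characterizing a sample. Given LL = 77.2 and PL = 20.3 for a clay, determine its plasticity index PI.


Using PI = LL - PL
PI = 77.2 - 20.3
PI = 56.9


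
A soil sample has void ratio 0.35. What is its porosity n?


Using the relation n = e / (1 + e)
n = 0.35 / (1 + 0.35)
n = 0.35 / 1.35
n = 0.2593


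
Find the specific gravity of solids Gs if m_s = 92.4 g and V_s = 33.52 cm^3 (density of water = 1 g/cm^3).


Result: 2.757

Derivation:
Using Gs = m_s / (V_s * rho_w)
Since rho_w = 1 g/cm^3:
Gs = 92.4 / 33.52
Gs = 2.757


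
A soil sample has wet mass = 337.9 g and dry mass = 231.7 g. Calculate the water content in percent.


Using w = (m_wet - m_dry) / m_dry * 100
m_wet - m_dry = 337.9 - 231.7 = 106.2 g
w = 106.2 / 231.7 * 100
w = 45.84 %


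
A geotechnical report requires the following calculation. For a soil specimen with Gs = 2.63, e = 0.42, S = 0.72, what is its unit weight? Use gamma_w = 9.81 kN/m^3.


Using gamma = gamma_w * (Gs + S*e) / (1 + e)
Numerator: Gs + S*e = 2.63 + 0.72*0.42 = 2.9324
Denominator: 1 + e = 1 + 0.42 = 1.42
gamma = 9.81 * 2.9324 / 1.42
gamma = 20.258 kN/m^3


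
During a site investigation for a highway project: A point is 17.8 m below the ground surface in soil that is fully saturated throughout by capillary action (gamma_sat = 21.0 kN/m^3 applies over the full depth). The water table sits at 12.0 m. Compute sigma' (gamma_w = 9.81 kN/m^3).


Result: 316.9 kPa

Derivation:
Total stress = gamma_sat * depth
sigma = 21.0 * 17.8 = 373.8 kPa
Pore water pressure u = gamma_w * (depth - d_wt)
u = 9.81 * (17.8 - 12.0) = 56.898 kPa
Effective stress = sigma - u
sigma' = 373.8 - 56.898 = 316.9 kPa


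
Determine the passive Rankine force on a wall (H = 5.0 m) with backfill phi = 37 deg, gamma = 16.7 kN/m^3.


Result: 839.76 kN/m

Derivation:
Compute passive earth pressure coefficient:
Kp = tan^2(45 + phi/2) = tan^2(63.5) = 4.022791
Compute passive force:
Pp = 0.5 * Kp * gamma * H^2
Pp = 0.5 * 4.022791 * 16.7 * 5.0^2
Pp = 839.76 kN/m


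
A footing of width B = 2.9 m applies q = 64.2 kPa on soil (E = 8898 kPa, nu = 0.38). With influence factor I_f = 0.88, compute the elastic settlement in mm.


Using Se = q * B * (1 - nu^2) * I_f / E
1 - nu^2 = 1 - 0.38^2 = 0.8556
Se = 64.2 * 2.9 * 0.8556 * 0.88 / 8898
Se = 0.015754 m
Convert to mm: Se = 0.015754 * 1000 = 15.754 mm


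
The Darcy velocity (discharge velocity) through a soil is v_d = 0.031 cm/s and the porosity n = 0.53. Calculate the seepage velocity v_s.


Using v_s = v_d / n
v_s = 0.031 / 0.53
v_s = 0.05849 cm/s


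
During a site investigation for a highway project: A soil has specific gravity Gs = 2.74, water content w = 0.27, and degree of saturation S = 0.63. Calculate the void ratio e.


Using the relation e = Gs * w / S
e = 2.74 * 0.27 / 0.63
e = 1.1743


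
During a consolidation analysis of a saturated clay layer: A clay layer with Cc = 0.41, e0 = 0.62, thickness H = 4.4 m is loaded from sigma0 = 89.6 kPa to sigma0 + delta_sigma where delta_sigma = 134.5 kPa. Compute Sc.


Using Sc = Cc * H / (1 + e0) * log10((sigma0 + delta_sigma) / sigma0)
Stress ratio = (89.6 + 134.5) / 89.6 = 2.50112
log10(2.50112) = 0.398134
Cc * H / (1 + e0) = 0.41 * 4.4 / (1 + 0.62) = 1.11358
Sc = 1.11358 * 0.398134
Sc = 0.4434 m


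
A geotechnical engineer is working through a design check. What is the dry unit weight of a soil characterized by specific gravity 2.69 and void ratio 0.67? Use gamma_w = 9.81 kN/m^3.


Result: 15.802 kN/m^3

Derivation:
Using gamma_d = Gs * gamma_w / (1 + e)
gamma_d = 2.69 * 9.81 / (1 + 0.67)
gamma_d = 2.69 * 9.81 / 1.67
gamma_d = 15.802 kN/m^3


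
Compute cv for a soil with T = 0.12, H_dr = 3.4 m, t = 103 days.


Using cv = T * H_dr^2 / t
H_dr^2 = 3.4^2 = 11.56
cv = 0.12 * 11.56 / 103
cv = 0.01347 m^2/day


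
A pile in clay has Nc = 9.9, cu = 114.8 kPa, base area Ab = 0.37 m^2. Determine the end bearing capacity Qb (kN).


Using Qb = Nc * cu * Ab
Qb = 9.9 * 114.8 * 0.37
Qb = 420.51 kN


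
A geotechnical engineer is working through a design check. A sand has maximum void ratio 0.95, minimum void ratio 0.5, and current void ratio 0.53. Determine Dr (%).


Result: 93.33 %

Derivation:
Using Dr = (e_max - e) / (e_max - e_min) * 100
e_max - e = 0.95 - 0.53 = 0.42
e_max - e_min = 0.95 - 0.5 = 0.45
Dr = 0.42 / 0.45 * 100
Dr = 93.33 %


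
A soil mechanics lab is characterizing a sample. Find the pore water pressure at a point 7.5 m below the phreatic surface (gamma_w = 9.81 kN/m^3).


Using u = gamma_w * h_w
u = 9.81 * 7.5
u = 73.58 kPa


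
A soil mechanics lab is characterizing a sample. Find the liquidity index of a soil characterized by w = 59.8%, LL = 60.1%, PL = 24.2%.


Result: 0.992

Derivation:
First compute the plasticity index:
PI = LL - PL = 60.1 - 24.2 = 35.9
Then compute the liquidity index:
LI = (w - PL) / PI
LI = (59.8 - 24.2) / 35.9
LI = 0.992


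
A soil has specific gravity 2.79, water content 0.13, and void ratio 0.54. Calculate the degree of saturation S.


Result: 0.6717

Derivation:
Using S = Gs * w / e
S = 2.79 * 0.13 / 0.54
S = 0.6717


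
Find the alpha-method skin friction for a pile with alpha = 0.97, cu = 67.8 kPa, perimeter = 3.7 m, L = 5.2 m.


Using Qs = alpha * cu * perimeter * L
Qs = 0.97 * 67.8 * 3.7 * 5.2
Qs = 1265.34 kN


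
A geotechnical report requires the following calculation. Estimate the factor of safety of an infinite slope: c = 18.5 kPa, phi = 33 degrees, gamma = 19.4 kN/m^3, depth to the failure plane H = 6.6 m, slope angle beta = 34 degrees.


Using Fs = c / (gamma*H*sin(beta)*cos(beta)) + tan(phi)/tan(beta)
Cohesion contribution = 18.5 / (19.4*6.6*sin(34)*cos(34))
Cohesion contribution = 0.311667
Friction contribution = tan(33)/tan(34) = 0.962786
Fs = 0.311667 + 0.962786
Fs = 1.274


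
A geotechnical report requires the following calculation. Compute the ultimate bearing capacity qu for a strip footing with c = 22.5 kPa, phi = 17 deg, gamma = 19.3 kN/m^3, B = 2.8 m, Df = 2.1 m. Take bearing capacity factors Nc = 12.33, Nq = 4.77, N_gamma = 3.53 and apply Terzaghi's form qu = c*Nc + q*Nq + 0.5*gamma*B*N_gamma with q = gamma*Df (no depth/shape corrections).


Compute qu = c*Nc + gamma*Df*Nq + 0.5*gamma*B*N_gamma
Term 1: 22.5 * 12.33 = 277.425
Term 2: 19.3 * 2.1 * 4.77 = 193.3281
Term 3: 0.5 * 19.3 * 2.8 * 3.53 = 95.3806
qu = 277.425 + 193.3281 + 95.3806
qu = 566.13 kPa


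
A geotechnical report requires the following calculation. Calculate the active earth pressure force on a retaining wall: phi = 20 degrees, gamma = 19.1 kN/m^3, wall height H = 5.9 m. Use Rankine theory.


Compute active earth pressure coefficient:
Ka = tan^2(45 - phi/2) = tan^2(35.0) = 0.490291
Compute active force:
Pa = 0.5 * Ka * gamma * H^2
Pa = 0.5 * 0.490291 * 19.1 * 5.9^2
Pa = 162.99 kN/m


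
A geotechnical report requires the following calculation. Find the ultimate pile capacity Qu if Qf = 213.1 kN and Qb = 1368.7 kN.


Result: 1581.8 kN

Derivation:
Using Qu = Qf + Qb
Qu = 213.1 + 1368.7
Qu = 1581.8 kN


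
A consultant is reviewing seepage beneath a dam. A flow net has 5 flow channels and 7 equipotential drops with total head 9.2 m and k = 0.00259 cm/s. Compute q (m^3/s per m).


Convert k to m/s for unit consistency with H:
k = 0.00259 cm/s = 0.00259 / 100 m/s = 2.59e-05 m/s
Using q = k * H * Nf / Nd
Nf / Nd = 5 / 7 = 0.7143
q = 2.59e-05 * 9.2 * 0.7143
q = 0.0001702 m^3/s per m


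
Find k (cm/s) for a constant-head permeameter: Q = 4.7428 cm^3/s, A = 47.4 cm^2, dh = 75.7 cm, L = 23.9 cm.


Result: 0.031591 cm/s

Derivation:
Compute hydraulic gradient:
i = dh / L = 75.7 / 23.9 = 3.16736
Then apply Darcy's law:
k = Q / (A * i)
k = 4.7428 / (47.4 * 3.16736)
k = 4.7428 / 150.133
k = 0.031591 cm/s


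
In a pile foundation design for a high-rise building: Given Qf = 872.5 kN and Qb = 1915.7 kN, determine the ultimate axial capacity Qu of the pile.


Using Qu = Qf + Qb
Qu = 872.5 + 1915.7
Qu = 2788.2 kN


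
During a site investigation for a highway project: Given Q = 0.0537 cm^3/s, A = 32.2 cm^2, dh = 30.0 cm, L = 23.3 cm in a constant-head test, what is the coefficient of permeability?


Result: 0.001295 cm/s

Derivation:
Compute hydraulic gradient:
i = dh / L = 30.0 / 23.3 = 1.28755
Then apply Darcy's law:
k = Q / (A * i)
k = 0.0537 / (32.2 * 1.28755)
k = 0.0537 / 41.4592
k = 0.001295 cm/s


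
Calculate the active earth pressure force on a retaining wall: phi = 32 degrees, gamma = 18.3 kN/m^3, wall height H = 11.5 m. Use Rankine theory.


Result: 371.81 kN/m

Derivation:
Compute active earth pressure coefficient:
Ka = tan^2(45 - phi/2) = tan^2(29.0) = 0.307259
Compute active force:
Pa = 0.5 * Ka * gamma * H^2
Pa = 0.5 * 0.307259 * 18.3 * 11.5^2
Pa = 371.81 kN/m


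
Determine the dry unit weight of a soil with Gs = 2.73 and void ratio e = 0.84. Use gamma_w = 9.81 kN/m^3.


Using gamma_d = Gs * gamma_w / (1 + e)
gamma_d = 2.73 * 9.81 / (1 + 0.84)
gamma_d = 2.73 * 9.81 / 1.84
gamma_d = 14.555 kN/m^3


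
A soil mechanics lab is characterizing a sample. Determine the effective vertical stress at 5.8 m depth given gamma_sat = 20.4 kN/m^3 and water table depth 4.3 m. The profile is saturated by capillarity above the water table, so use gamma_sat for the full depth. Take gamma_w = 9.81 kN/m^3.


Result: 103.61 kPa

Derivation:
Total stress = gamma_sat * depth
sigma = 20.4 * 5.8 = 118.32 kPa
Pore water pressure u = gamma_w * (depth - d_wt)
u = 9.81 * (5.8 - 4.3) = 14.715 kPa
Effective stress = sigma - u
sigma' = 118.32 - 14.715 = 103.61 kPa


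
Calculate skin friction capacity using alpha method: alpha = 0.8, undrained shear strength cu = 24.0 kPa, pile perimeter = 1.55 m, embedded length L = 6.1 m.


Using Qs = alpha * cu * perimeter * L
Qs = 0.8 * 24.0 * 1.55 * 6.1
Qs = 181.54 kN


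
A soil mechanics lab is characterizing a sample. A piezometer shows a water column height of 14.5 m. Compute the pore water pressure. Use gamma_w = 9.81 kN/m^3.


Result: 142.25 kPa

Derivation:
Using u = gamma_w * h_w
u = 9.81 * 14.5
u = 142.25 kPa


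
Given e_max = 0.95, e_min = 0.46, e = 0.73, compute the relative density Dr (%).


Using Dr = (e_max - e) / (e_max - e_min) * 100
e_max - e = 0.95 - 0.73 = 0.22
e_max - e_min = 0.95 - 0.46 = 0.49
Dr = 0.22 / 0.49 * 100
Dr = 44.9 %


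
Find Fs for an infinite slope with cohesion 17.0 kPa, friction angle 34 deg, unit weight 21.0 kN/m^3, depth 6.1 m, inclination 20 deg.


Using Fs = c / (gamma*H*sin(beta)*cos(beta)) + tan(phi)/tan(beta)
Cohesion contribution = 17.0 / (21.0*6.1*sin(20)*cos(20))
Cohesion contribution = 0.412917
Friction contribution = tan(34)/tan(20) = 1.8532
Fs = 0.412917 + 1.8532
Fs = 2.266


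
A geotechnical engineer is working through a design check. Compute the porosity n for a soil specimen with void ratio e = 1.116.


Result: 0.5274

Derivation:
Using the relation n = e / (1 + e)
n = 1.116 / (1 + 1.116)
n = 1.116 / 2.116
n = 0.5274


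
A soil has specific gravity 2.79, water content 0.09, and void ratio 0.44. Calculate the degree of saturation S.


Using S = Gs * w / e
S = 2.79 * 0.09 / 0.44
S = 0.5707


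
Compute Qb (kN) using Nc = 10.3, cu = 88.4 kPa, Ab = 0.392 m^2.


Result: 356.92 kN

Derivation:
Using Qb = Nc * cu * Ab
Qb = 10.3 * 88.4 * 0.392
Qb = 356.92 kN


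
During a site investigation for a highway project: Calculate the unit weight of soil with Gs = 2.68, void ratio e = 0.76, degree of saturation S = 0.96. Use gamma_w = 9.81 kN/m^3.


Using gamma = gamma_w * (Gs + S*e) / (1 + e)
Numerator: Gs + S*e = 2.68 + 0.96*0.76 = 3.4096
Denominator: 1 + e = 1 + 0.76 = 1.76
gamma = 9.81 * 3.4096 / 1.76
gamma = 19.005 kN/m^3


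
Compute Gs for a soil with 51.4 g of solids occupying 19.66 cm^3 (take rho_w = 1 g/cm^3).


Using Gs = m_s / (V_s * rho_w)
Since rho_w = 1 g/cm^3:
Gs = 51.4 / 19.66
Gs = 2.614


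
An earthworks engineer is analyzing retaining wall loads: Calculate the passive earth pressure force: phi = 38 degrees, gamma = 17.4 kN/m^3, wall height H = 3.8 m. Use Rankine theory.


Compute passive earth pressure coefficient:
Kp = tan^2(45 + phi/2) = tan^2(64.0) = 4.203746
Compute passive force:
Pp = 0.5 * Kp * gamma * H^2
Pp = 0.5 * 4.203746 * 17.4 * 3.8^2
Pp = 528.11 kN/m
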